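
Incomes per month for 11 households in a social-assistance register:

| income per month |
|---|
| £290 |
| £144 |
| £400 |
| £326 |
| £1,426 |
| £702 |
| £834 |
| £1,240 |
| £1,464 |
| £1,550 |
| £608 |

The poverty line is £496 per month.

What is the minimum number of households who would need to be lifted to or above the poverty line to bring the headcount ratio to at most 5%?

4

4 of the 11 households are poor, so H = 4/11 = 0.364.
A headcount ratio of at most 5% allows at most ⌊0.05 × 11⌋ = 0 poor households.
So at least 4 − 0 = 4 must be lifted.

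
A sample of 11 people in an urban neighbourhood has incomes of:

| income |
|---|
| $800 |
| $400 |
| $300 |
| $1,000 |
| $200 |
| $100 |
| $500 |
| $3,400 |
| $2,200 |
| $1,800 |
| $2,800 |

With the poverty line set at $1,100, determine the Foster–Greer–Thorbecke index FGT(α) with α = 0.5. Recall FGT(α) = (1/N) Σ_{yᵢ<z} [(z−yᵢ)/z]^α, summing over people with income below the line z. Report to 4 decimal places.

Poor units: $100, $200, $300, $400, $500, $800, $1,000 (q = 7 of N = 11).
Shortfall ratios: (1100−100)/1100 = 0.9091; (1100−200)/1100 = 0.8182; (1100−300)/1100 = 0.7273; (1100−400)/1100 = 0.6364; (1100−500)/1100 = 0.5455; (1100−800)/1100 = 0.2727; (1100−1000)/1100 = 0.0909.
Raised to α = 0.5: 0.95346; 0.90453; 0.85280; 0.79772; 0.73855; 0.52223; 0.30151.
Sum = 5.070817; FGT(0.5) = 5.070817 / 11 = 0.4610.

0.4610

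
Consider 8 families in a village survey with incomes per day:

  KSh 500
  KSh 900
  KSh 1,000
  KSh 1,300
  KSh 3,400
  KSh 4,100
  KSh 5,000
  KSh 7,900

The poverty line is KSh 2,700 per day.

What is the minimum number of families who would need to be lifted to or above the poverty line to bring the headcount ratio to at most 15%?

4 of the 8 families are poor, so H = 4/8 = 0.500.
A headcount ratio of at most 15% allows at most ⌊0.15 × 8⌋ = 1 poor families.
So at least 4 − 1 = 3 must be lifted.

3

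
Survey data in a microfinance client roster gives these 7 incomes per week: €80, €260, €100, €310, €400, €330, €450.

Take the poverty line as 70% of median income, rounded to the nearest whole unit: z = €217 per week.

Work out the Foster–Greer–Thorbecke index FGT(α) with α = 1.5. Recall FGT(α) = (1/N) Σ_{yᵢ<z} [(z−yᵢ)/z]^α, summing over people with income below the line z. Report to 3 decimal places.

0.128

Below z: €80, €100 (q = 2 of N = 7).
Normalized shortfalls: (217−80)/217 = 0.6313; (217−100)/217 = 0.5392.
Raised to α = 1.5: 0.50164; 0.39590.
Sum = 0.897542; FGT(1.5) = 0.897542 / 7 = 0.128.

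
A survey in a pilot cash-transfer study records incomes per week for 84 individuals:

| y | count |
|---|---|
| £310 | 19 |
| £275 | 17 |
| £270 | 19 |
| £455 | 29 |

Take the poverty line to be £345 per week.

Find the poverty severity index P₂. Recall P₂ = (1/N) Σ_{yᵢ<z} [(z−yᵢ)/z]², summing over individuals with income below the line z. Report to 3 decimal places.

Below the line: 19×£270, 17×£275, 19×£310 (q = 55 of N = 84).
Relative gaps: (345−270)/345 = 0.2174 (×19); (345−275)/345 = 0.2029 (×17); (345−310)/345 = 0.1014 (×19).
Squared: 0.0473 (×19); 0.0412 (×17); 0.0103 (×19).
Sum = 1.793321; P₂ = 1.793321 / 84 = 0.021.

0.021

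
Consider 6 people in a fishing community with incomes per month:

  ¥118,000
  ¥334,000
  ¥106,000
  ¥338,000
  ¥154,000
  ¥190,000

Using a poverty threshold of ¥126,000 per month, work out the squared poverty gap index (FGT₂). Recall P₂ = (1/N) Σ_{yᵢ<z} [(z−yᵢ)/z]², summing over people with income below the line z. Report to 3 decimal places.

0.005

Poor units: ¥106,000, ¥118,000 (q = 2 of N = 6).
Relative gaps: (126000−106000)/126000 = 0.1587; (126000−118000)/126000 = 0.0635.
Squared: 0.0252; 0.0040.
Sum = 0.029227; P₂ = 0.029227 / 6 = 0.005.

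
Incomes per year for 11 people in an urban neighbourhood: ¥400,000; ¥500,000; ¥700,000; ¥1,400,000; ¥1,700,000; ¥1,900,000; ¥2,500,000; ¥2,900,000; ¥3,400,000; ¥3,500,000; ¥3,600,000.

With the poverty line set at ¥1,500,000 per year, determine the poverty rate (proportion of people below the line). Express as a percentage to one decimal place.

36.4%

4 of the 11 people have income below ¥1,500,000.
H = 4/11 = 36.4%.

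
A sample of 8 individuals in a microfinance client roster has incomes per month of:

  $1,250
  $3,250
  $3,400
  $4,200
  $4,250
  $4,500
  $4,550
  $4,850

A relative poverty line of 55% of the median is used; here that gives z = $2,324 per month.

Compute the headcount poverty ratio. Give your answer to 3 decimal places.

0.125

1 of the 8 individuals have income below $2,324.
H = 1/8 = 0.125.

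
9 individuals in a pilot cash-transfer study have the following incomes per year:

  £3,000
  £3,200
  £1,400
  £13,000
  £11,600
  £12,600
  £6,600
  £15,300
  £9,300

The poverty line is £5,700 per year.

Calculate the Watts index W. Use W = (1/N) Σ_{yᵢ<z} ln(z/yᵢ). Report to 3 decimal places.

0.291

Incomes under z: £1,400, £3,000, £3,200 (q = 3 of N = 9).
ln(z/y) terms: ln(5700/1400) = 1.4040; ln(5700/3000) = 0.6419; ln(5700/3200) = 0.5773.
W = 2.623163 / 9 = 0.291.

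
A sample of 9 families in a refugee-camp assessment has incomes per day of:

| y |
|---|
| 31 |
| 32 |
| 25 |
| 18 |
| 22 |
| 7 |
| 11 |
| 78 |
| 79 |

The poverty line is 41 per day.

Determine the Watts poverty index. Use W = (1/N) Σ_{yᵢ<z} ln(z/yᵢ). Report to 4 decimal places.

0.6168

Incomes under z: 7, 11, 18, 22, 25, 31, 32 (q = 7 of N = 9).
ln(z/y) terms: ln(41/7) = 1.7677; ln(41/11) = 1.3157; ln(41/18) = 0.8232; ln(41/22) = 0.6225; ln(41/25) = 0.4947; ln(41/31) = 0.2796; ln(41/32) = 0.2478.
W = 5.551186 / 9 = 0.6168.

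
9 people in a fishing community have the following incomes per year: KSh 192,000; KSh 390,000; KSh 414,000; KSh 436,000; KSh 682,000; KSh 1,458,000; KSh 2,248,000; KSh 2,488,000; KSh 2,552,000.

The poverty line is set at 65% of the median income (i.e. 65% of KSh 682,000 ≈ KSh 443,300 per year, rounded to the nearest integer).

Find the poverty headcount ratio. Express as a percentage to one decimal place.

44.4%

4 of the 9 people have income below KSh 443,300.
H = 4/9 = 44.4%.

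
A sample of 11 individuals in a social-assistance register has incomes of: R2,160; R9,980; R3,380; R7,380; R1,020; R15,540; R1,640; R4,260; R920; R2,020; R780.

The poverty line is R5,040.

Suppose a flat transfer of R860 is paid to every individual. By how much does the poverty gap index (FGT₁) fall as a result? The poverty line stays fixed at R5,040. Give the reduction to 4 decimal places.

0.1227

Before: below the line — R780, R920, R1,020, R1,640, R2,020, R2,160, R3,380, R4,260; poverty gap index (FGT₁) = 0.435426.
After the R860 transfer: below the line — R1,640, R1,780, R1,880, R2,500, R2,880, R3,020, R4,240; poverty gap index (FGT₁) = 0.312771.
Reduction = 0.435426 − 0.312771 = 0.1227.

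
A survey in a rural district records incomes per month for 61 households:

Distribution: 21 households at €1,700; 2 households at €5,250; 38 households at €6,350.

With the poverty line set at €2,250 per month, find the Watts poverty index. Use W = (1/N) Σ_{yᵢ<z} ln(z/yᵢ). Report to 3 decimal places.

0.096

Below z: 21×€1,700 (q = 21 of N = 61).
ln(z/y) terms: ln(2250/1700) = 0.2803 (×21).
W = 5.886341 / 61 = 0.096.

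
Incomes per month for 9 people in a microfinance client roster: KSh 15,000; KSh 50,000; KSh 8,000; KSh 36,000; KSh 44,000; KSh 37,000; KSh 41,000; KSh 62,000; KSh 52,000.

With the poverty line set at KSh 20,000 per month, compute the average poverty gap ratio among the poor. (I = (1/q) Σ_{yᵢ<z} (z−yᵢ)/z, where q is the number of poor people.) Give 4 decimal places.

0.4250

Below the line: KSh 8,000, KSh 15,000 (q = 2 of N = 9).
Relative gaps: 0.6000, 0.2500; sum = 0.850000.
The income-gap ratio divides by q (the poor only): 0.850000 / 2 = 0.4250.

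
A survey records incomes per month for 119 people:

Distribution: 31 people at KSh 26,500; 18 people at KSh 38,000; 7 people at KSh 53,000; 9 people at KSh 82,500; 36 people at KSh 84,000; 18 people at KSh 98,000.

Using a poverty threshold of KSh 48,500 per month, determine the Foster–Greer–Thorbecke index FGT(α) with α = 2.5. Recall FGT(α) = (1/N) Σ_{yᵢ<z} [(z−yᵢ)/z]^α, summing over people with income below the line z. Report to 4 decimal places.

0.0394

Poor units: 31×KSh 26,500, 18×KSh 38,000 (q = 49 of N = 119).
Gap ratios (z−y)/z: (48500−26500)/48500 = 0.4536 (×31); (48500−38000)/48500 = 0.2165 (×18).
Raised to α = 2.5: 0.13858 (×31); 0.02181 (×18).
Sum = 4.688545; FGT(2.5) = 4.688545 / 119 = 0.0394.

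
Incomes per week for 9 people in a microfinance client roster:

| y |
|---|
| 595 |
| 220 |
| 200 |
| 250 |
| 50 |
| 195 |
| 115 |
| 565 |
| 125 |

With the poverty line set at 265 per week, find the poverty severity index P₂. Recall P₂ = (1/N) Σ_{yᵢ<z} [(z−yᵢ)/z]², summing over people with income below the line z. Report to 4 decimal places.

Poor units: 50, 115, 125, 195, 200, 220, 250 (q = 7 of N = 9).
Gap ratios (z−y)/z: (265−50)/265 = 0.8113; (265−115)/265 = 0.5660; (265−125)/265 = 0.5283; (265−195)/265 = 0.2642; (265−200)/265 = 0.2453; (265−220)/265 = 0.1698; (265−250)/265 = 0.0566.
Squared: 0.6582; 0.3204; 0.2791; 0.0698; 0.0602; 0.0288; 0.0032.
Sum = 1.419722; P₂ = 1.419722 / 9 = 0.1577.

0.1577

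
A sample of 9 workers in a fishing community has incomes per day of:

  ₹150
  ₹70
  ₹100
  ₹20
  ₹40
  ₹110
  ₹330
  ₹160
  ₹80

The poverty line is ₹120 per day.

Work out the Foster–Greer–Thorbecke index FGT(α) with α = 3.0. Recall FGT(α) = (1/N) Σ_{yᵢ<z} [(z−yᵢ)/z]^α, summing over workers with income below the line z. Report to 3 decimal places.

Below the line: ₹20, ₹40, ₹70, ₹80, ₹100, ₹110 (q = 6 of N = 9).
Shortfall ratios: (120−20)/120 = 0.8333; (120−40)/120 = 0.6667; (120−70)/120 = 0.4167; (120−80)/120 = 0.3333; (120−100)/120 = 0.1667; (120−110)/120 = 0.0833.
Raised to α = 3.0: 0.57870; 0.29630; 0.07234; 0.03704; 0.00463; 0.00058.
Sum = 0.989583; FGT(3.0) = 0.989583 / 9 = 0.110.

0.110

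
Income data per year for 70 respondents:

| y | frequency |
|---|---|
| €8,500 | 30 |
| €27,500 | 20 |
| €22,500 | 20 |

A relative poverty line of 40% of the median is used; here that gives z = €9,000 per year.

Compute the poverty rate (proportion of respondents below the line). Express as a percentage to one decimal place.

42.9%

30 of the 70 respondents have income below €9,000.
H = 30/70 = 42.9%.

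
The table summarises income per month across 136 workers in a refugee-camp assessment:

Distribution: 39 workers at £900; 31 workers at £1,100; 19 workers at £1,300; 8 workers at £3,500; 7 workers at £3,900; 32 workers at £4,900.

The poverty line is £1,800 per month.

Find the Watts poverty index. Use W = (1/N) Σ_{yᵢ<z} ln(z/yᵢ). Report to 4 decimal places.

Incomes under z: 39×£900, 31×£1,100, 19×£1,300 (q = 89 of N = 136).
Log gaps: ln(1800/900) = 0.6931 (×39); ln(1800/1100) = 0.4925 (×31); ln(1800/1300) = 0.3254 (×19).
W = 48.482537 / 136 = 0.3565.

0.3565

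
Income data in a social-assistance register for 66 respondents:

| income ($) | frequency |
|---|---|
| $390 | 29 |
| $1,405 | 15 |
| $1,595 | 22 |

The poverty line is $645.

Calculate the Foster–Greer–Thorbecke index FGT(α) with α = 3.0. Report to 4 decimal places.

Below z: 29×$390 (q = 29 of N = 66).
Shortfall ratios: (645−390)/645 = 0.3953 (×29).
Raised to α = 3.0: 0.06179 (×29).
Sum = 1.792006; FGT(3.0) = 1.792006 / 66 = 0.0272.

0.0272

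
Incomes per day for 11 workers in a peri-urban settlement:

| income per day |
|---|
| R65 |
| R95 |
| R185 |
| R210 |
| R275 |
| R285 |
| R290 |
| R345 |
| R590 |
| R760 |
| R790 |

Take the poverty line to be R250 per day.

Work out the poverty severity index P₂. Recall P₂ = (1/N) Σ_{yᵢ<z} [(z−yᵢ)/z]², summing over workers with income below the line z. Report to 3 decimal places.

Below z: R65, R95, R185, R210 (q = 4 of N = 11).
Normalized shortfalls: (250−65)/250 = 0.7400; (250−95)/250 = 0.6200; (250−185)/250 = 0.2600; (250−210)/250 = 0.1600.
Squared: 0.5476; 0.3844; 0.0676; 0.0256.
Sum = 1.025200; P₂ = 1.025200 / 11 = 0.093.

0.093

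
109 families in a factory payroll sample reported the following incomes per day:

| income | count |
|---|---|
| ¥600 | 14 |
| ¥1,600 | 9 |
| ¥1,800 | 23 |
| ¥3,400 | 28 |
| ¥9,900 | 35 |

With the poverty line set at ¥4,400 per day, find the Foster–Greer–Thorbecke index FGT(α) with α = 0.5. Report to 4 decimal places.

0.4699

Poor units: 14×¥600, 9×¥1,600, 23×¥1,800, 28×¥3,400 (q = 74 of N = 109).
Gap ratios (z−y)/z: (4400−600)/4400 = 0.8636 (×14); (4400−1600)/4400 = 0.6364 (×9); (4400−1800)/4400 = 0.5909 (×23); (4400−3400)/4400 = 0.2273 (×28).
Raised to α = 0.5: 0.92932 (×14); 0.79772 (×9); 0.76871 (×23); 0.47673 (×28).
Sum = 51.218718; FGT(0.5) = 51.218718 / 109 = 0.4699.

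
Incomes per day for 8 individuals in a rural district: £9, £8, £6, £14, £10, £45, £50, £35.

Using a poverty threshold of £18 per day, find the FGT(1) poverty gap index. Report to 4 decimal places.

0.2986

Poor units: £6, £8, £9, £10, £14 (q = 5 of N = 8).
Relative gaps: (18−6)/18 = 0.6667; (18−8)/18 = 0.5556; (18−9)/18 = 0.5000; (18−10)/18 = 0.4444; (18−14)/18 = 0.2222.
Sum of shortfalls = 2.388889; P₁ averages over all N: 2.388889 / 8 = 0.2986.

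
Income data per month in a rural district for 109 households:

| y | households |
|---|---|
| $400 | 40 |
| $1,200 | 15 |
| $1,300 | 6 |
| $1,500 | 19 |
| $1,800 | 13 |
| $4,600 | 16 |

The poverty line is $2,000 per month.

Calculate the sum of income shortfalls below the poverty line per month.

$92,300

Poor units: 40×$400, 15×$1,200, 6×$1,300, 19×$1,500, 13×$1,800 (q = 93 of N = 109).
Individual gaps: 40×(2000−400) = 64000; 15×(2000−1200) = 12000; 6×(2000−1300) = 4200; 19×(2000−1500) = 9500; 13×(2000−1800) = 2600.
Aggregate gap = $92,300.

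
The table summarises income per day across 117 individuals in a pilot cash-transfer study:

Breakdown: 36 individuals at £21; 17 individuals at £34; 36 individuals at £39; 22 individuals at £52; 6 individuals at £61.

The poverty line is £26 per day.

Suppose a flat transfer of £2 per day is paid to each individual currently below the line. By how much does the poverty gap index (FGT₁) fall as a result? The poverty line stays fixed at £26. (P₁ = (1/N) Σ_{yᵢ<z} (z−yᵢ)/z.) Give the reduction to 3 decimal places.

Before: below the line — 36×£21; poverty gap index (FGT₁) = 0.05917.
After the £2 transfer: below the line — 36×£23; poverty gap index (FGT₁) = 0.03550.
Reduction = 0.05917 − 0.03550 = 0.024.

0.024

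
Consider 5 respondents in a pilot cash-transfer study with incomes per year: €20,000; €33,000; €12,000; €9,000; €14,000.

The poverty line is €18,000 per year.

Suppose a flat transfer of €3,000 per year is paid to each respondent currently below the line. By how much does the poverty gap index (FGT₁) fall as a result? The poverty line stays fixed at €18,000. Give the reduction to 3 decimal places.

0.100

Before: below the line — €9,000, €12,000, €14,000; poverty gap index (FGT₁) = 0.21111.
After the €3,000 transfer: below the line — €12,000, €15,000, €17,000; poverty gap index (FGT₁) = 0.11111.
Reduction = 0.21111 − 0.11111 = 0.100.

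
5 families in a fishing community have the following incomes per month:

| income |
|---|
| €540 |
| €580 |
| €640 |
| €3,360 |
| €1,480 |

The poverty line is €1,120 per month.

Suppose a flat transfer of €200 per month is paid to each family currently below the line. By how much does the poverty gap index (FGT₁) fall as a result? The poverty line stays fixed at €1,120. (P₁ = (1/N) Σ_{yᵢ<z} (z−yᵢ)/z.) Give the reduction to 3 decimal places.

Before: below the line — €540, €580, €640; poverty gap index (FGT₁) = 0.28571.
After the €200 transfer: below the line — €740, €780, €840; poverty gap index (FGT₁) = 0.17857.
Reduction = 0.28571 − 0.17857 = 0.107.

0.107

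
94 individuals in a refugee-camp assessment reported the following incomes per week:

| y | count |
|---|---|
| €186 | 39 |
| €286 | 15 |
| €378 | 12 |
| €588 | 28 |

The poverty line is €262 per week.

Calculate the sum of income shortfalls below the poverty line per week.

€2,964

Poor units: 39×€186 (q = 39 of N = 94).
Individual gaps: 39×(262−186) = 2964.
Aggregate gap = €2,964.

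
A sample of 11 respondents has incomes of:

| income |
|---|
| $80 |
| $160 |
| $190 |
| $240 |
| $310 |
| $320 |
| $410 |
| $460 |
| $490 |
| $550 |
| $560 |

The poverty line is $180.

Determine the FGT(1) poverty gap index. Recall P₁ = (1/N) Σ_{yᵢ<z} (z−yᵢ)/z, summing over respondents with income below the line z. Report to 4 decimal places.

Incomes under z: $80, $160 (q = 2 of N = 11).
Relative gaps: (180−80)/180 = 0.5556; (180−160)/180 = 0.1111.
Sum of shortfalls = 0.666667; P₁ averages over all N: 0.666667 / 11 = 0.0606.

0.0606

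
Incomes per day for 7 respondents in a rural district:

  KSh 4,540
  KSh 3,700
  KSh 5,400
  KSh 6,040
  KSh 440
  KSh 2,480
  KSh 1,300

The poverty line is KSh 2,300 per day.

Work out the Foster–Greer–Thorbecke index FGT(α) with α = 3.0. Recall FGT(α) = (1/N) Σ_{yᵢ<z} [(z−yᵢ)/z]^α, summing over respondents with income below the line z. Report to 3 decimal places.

Poor units: KSh 440, KSh 1,300 (q = 2 of N = 7).
Shortfall ratios: (2300−440)/2300 = 0.8087; (2300−1300)/2300 = 0.4348.
Raised to α = 3.0: 0.52888; 0.08219.
Sum = 0.611067; FGT(3.0) = 0.611067 / 7 = 0.087.

0.087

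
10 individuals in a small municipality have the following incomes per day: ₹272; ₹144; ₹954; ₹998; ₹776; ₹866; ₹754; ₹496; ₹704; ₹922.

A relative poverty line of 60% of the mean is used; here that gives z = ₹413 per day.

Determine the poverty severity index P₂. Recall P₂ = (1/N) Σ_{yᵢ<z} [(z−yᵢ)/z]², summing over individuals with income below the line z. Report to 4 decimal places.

0.0541

Incomes under z: ₹144, ₹272 (q = 2 of N = 10).
Relative gaps: (413−144)/413 = 0.6513; (413−272)/413 = 0.3414.
Squared: 0.4242; 0.1166.
Sum = 0.540790; P₂ = 0.540790 / 10 = 0.0541.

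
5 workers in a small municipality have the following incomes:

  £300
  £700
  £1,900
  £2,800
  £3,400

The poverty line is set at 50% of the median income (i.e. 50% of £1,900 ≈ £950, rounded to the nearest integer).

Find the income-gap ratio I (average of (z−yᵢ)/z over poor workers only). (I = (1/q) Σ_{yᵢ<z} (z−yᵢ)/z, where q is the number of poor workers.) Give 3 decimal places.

Below the line: £300, £700 (q = 2 of N = 5).
Relative gaps: 0.6842, 0.2632; sum = 0.947368.
I averages over the q = 2 poor units only: 0.947368 / 2 = 0.474.

0.474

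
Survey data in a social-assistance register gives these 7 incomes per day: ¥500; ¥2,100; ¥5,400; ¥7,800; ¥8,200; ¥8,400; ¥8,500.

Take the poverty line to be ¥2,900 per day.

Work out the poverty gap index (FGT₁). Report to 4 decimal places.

Incomes under z: ¥500, ¥2,100 (q = 2 of N = 7).
Shortfall ratios: (2900−500)/2900 = 0.8276; (2900−2100)/2900 = 0.2759.
Sum of shortfalls = 1.103448; P₁ averages over all N: 1.103448 / 7 = 0.1576.

0.1576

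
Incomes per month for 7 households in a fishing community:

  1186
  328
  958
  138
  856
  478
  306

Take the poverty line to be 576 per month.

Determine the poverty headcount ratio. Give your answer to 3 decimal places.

4 of the 7 households have income below 576.
H = 4/7 = 0.571.

0.571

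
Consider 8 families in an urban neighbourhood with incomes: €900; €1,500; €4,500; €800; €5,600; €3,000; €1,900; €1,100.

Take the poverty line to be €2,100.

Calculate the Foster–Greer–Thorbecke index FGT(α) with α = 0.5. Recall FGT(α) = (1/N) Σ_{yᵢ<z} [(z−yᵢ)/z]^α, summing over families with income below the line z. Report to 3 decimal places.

Poor units: €800, €900, €1,100, €1,500, €1,900 (q = 5 of N = 8).
Gap ratios (z−y)/z: (2100−800)/2100 = 0.6190; (2100−900)/2100 = 0.5714; (2100−1100)/2100 = 0.4762; (2100−1500)/2100 = 0.2857; (2100−1900)/2100 = 0.0952.
Raised to α = 0.5: 0.78680; 0.75593; 0.69007; 0.53452; 0.30861.
Sum = 3.075919; FGT(0.5) = 3.075919 / 8 = 0.384.

0.384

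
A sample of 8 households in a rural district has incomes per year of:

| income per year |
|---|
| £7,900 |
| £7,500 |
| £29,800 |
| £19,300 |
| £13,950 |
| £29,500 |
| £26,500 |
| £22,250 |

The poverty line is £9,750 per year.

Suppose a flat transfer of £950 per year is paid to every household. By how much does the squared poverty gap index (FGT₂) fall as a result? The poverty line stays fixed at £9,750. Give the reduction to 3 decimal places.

0.008

Before: below the line — £7,500, £7,900; squared poverty gap index (FGT₂) = 0.01116.
After the £950 transfer: below the line — £8,450, £8,850; squared poverty gap index (FGT₂) = 0.00329.
Reduction = 0.01116 − 0.00329 = 0.008.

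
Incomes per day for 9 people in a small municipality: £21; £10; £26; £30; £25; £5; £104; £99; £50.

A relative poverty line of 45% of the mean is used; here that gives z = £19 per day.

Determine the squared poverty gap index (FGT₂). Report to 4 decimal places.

Below the line: £5, £10 (q = 2 of N = 9).
Relative gaps: (19−5)/19 = 0.7368; (19−10)/19 = 0.4737.
Squared: 0.5429; 0.2244.
Sum = 0.767313; P₂ = 0.767313 / 9 = 0.0853.

0.0853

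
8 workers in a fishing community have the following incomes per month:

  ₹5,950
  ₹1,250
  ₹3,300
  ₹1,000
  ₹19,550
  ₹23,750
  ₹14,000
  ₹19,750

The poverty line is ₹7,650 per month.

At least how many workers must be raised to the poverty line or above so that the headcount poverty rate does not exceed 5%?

4

Currently q = 4 of N = 8 are below the line (H = 0.500).
A headcount ratio of at most 5% allows at most ⌊0.05 × 8⌋ = 0 poor workers.
So at least 4 − 0 = 4 must be lifted.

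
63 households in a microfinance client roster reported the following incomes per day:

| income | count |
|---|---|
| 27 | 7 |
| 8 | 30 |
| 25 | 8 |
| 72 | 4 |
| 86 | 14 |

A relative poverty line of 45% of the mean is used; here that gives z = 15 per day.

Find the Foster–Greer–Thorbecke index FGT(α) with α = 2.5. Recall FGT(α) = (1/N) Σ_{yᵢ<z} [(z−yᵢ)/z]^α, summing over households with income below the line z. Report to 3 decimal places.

0.071

Poor units: 30×8 (q = 30 of N = 63).
Gap ratios (z−y)/z: (15−8)/15 = 0.4667 (×30).
Raised to α = 2.5: 0.14877 (×30).
Sum = 4.463116; FGT(2.5) = 4.463116 / 63 = 0.071.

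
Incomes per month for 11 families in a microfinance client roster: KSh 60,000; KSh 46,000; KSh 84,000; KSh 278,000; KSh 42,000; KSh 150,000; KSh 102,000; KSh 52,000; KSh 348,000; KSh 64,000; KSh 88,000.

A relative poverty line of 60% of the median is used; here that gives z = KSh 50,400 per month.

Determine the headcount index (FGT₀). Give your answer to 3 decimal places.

2 of the 11 families have income below KSh 50,400.
H = 2/11 = 0.182.

0.182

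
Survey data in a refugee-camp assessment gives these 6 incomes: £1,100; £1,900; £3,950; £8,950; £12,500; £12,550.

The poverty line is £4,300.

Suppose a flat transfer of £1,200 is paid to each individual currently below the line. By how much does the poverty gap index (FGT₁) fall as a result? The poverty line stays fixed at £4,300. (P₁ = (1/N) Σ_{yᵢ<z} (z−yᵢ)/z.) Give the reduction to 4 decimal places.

Before: below the line — £1,100, £1,900, £3,950; poverty gap index (FGT₁) = 0.230620.
After the £1,200 transfer: below the line — £2,300, £3,100; poverty gap index (FGT₁) = 0.124031.
Reduction = 0.230620 − 0.124031 = 0.1066.

0.1066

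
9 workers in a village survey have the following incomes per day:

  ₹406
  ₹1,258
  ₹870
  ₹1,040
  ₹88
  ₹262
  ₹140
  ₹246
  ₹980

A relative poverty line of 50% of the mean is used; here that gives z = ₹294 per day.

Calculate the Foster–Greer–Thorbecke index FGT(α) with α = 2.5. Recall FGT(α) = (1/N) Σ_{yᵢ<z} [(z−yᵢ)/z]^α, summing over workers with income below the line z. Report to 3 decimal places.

Poor units: ₹88, ₹140, ₹246, ₹262 (q = 4 of N = 9).
Relative gaps: (294−88)/294 = 0.7007; (294−140)/294 = 0.5238; (294−246)/294 = 0.1633; (294−262)/294 = 0.1088.
Raised to α = 2.5: 0.41096; 0.19858; 0.01077; 0.00391.
Sum = 0.624218; FGT(2.5) = 0.624218 / 9 = 0.069.

0.069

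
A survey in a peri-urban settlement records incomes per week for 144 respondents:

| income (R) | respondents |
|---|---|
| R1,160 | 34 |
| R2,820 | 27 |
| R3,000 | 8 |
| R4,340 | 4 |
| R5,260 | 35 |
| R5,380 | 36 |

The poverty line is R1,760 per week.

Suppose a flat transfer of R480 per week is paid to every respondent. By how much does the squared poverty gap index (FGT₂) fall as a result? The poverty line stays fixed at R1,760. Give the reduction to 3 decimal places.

0.026

Before: below the line — 34×R1,160; squared poverty gap index (FGT₂) = 0.02744.
After the R480 transfer: below the line — 34×R1,640; squared poverty gap index (FGT₂) = 0.00110.
Reduction = 0.02744 − 0.00110 = 0.026.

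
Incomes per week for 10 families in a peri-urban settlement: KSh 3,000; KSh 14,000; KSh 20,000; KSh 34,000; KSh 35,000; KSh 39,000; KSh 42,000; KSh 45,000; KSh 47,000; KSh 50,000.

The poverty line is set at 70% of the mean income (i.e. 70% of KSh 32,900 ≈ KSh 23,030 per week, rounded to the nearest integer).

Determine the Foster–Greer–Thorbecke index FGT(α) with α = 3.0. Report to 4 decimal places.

Below z: KSh 3,000, KSh 14,000, KSh 20,000 (q = 3 of N = 10).
Shortfall ratios: (23030−3000)/23030 = 0.8697; (23030−14000)/23030 = 0.3921; (23030−20000)/23030 = 0.1316.
Raised to α = 3.0: 0.65790; 0.06028; 0.00228.
Sum = 0.720460; FGT(3.0) = 0.720460 / 10 = 0.0720.

0.0720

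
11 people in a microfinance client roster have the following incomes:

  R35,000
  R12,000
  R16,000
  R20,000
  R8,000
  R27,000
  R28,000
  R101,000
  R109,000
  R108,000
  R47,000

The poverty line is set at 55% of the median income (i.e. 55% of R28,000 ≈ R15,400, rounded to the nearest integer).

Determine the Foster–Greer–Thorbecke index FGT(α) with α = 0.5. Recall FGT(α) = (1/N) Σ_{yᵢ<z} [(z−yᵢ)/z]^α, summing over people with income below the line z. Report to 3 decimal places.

Below z: R8,000, R12,000 (q = 2 of N = 11).
Normalized shortfalls: (15400−8000)/15400 = 0.4805; (15400−12000)/15400 = 0.2208.
Raised to α = 0.5: 0.69320; 0.46987.
Sum = 1.163067; FGT(0.5) = 1.163067 / 11 = 0.106.

0.106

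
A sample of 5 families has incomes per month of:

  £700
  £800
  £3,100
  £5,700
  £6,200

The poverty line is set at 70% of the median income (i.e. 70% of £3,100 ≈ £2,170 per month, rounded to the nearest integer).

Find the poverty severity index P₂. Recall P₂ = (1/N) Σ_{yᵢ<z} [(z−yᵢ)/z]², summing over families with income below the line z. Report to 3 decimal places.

Poor units: £700, £800 (q = 2 of N = 5).
Gap ratios (z−y)/z: (2170−700)/2170 = 0.6774; (2170−800)/2170 = 0.6313.
Squared: 0.4589; 0.3986.
Sum = 0.857483; P₂ = 0.857483 / 5 = 0.171.

0.171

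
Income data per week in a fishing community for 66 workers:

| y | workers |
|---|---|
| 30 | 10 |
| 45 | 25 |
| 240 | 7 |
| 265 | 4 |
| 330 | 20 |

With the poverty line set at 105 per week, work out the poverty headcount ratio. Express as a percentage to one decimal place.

53.0%

35 of the 66 workers have income below 105.
H = 35/66 = 53.0%.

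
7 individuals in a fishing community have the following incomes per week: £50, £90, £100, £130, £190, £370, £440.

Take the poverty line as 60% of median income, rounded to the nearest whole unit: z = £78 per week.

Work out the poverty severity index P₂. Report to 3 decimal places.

0.018

Below the line: £50 (q = 1 of N = 7).
Gap ratios (z−y)/z: (78−50)/78 = 0.3590.
Squared: 0.1289.
Sum = 0.128863; P₂ = 0.128863 / 7 = 0.018.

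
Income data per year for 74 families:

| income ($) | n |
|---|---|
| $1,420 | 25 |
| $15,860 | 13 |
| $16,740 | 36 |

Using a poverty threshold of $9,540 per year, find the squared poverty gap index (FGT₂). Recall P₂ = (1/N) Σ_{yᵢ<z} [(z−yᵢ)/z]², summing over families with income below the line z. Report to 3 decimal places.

Below the line: 25×$1,420 (q = 25 of N = 74).
Normalized shortfalls: (9540−1420)/9540 = 0.8512 (×25).
Squared: 0.7245 (×25).
Sum = 18.111537; P₂ = 18.111537 / 74 = 0.245.

0.245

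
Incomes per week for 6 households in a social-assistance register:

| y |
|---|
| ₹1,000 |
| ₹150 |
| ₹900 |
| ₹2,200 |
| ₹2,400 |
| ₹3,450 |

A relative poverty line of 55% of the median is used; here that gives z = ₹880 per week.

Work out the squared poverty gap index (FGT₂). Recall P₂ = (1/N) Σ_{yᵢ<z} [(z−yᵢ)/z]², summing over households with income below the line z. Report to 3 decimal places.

0.115

Incomes under z: ₹150 (q = 1 of N = 6).
Shortfall ratios: (880−150)/880 = 0.8295.
Squared: 0.6881.
Sum = 0.688146; P₂ = 0.688146 / 6 = 0.115.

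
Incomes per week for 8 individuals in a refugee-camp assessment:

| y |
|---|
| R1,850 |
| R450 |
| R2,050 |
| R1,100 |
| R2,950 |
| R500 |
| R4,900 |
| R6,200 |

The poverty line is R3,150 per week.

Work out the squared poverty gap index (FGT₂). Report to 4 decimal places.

Poor units: R450, R500, R1,100, R1,850, R2,050, R2,950 (q = 6 of N = 8).
Normalized shortfalls: (3150−450)/3150 = 0.8571; (3150−500)/3150 = 0.8413; (3150−1100)/3150 = 0.6508; (3150−1850)/3150 = 0.4127; (3150−2050)/3150 = 0.3492; (3150−2950)/3150 = 0.0635.
Squared: 0.7347; 0.7077; 0.4235; 0.1703; 0.1219; 0.0040.
Sum = 2.162257; P₂ = 2.162257 / 8 = 0.2703.

0.2703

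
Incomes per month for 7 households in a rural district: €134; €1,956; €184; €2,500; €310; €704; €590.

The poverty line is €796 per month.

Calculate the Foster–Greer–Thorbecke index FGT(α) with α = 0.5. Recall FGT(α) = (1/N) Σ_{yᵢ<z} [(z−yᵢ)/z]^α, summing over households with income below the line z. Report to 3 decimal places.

Below the line: €134, €184, €310, €590, €704 (q = 5 of N = 7).
Gap ratios (z−y)/z: (796−134)/796 = 0.8317; (796−184)/796 = 0.7688; (796−310)/796 = 0.6106; (796−590)/796 = 0.2588; (796−704)/796 = 0.1156.
Raised to α = 0.5: 0.91195; 0.87684; 0.78138; 0.50872; 0.33997.
Sum = 3.418855; FGT(0.5) = 3.418855 / 7 = 0.488.

0.488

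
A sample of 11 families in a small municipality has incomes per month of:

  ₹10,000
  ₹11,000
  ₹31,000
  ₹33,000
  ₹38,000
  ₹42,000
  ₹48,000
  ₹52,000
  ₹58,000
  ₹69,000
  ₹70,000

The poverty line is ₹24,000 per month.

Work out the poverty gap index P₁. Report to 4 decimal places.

Below the line: ₹10,000, ₹11,000 (q = 2 of N = 11).
Gap ratios (z−y)/z: (24000−10000)/24000 = 0.5833; (24000−11000)/24000 = 0.5417.
Σ = 1.125000. Dividing by the full population N = 11 gives P₁ = 0.1023.

0.1023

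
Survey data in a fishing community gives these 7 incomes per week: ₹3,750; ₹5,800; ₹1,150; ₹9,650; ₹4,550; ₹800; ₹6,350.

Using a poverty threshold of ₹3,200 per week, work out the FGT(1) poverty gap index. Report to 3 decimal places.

Poor units: ₹800, ₹1,150 (q = 2 of N = 7).
Gap ratios (z−y)/z: (3200−800)/3200 = 0.7500; (3200−1150)/3200 = 0.6406.
Sum of shortfalls = 1.390625; P₁ averages over all N: 1.390625 / 7 = 0.199.

0.199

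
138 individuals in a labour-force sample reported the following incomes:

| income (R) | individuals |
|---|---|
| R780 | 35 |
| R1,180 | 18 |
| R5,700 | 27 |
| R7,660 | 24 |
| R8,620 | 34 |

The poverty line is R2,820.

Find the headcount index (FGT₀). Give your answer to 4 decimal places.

0.3841

53 of the 138 individuals have income below R2,820.
H = 53/138 = 0.3841.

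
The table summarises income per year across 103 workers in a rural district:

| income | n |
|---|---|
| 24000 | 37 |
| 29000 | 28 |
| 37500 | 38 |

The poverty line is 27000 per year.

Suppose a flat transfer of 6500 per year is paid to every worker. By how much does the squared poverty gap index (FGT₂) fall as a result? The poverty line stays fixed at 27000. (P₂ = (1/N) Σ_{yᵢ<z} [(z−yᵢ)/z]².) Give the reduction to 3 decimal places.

Before: below the line — 37×24000; squared poverty gap index (FGT₂) = 0.00443.
After the 6500 transfer: below the line — none; squared poverty gap index (FGT₂) = 0.00000.
Reduction = 0.00443 − 0.00000 = 0.004.

0.004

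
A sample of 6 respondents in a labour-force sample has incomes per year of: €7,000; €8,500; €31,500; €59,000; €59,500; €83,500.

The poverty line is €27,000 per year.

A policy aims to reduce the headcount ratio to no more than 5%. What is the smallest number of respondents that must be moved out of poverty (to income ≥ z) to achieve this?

2

2 of the 6 respondents are poor, so H = 2/6 = 0.333.
A headcount ratio of at most 5% allows at most ⌊0.05 × 6⌋ = 0 poor respondents.
So at least 2 − 0 = 2 must be lifted.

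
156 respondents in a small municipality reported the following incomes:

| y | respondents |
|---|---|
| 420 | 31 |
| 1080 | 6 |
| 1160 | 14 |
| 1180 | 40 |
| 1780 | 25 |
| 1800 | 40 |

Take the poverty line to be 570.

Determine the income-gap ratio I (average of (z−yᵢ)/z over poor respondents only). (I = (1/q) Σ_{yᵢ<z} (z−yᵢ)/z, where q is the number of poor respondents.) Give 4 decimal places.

Below z: 31×420 (q = 31 of N = 156).
Shortfall ratios (z−y)/z: 0.2632 (×31); sum = 8.157895.
The income-gap ratio divides by q (the poor only): 8.157895 / 31 = 0.2632.

0.2632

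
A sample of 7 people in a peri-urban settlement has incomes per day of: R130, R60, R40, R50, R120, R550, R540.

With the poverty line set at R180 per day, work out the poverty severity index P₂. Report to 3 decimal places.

Below z: R40, R50, R60, R120, R130 (q = 5 of N = 7).
Relative gaps: (180−40)/180 = 0.7778; (180−50)/180 = 0.7222; (180−60)/180 = 0.6667; (180−120)/180 = 0.3333; (180−130)/180 = 0.2778.
Squared: 0.6049; 0.5216; 0.4444; 0.1111; 0.0772.
Sum = 1.759259; P₂ = 1.759259 / 7 = 0.251.

0.251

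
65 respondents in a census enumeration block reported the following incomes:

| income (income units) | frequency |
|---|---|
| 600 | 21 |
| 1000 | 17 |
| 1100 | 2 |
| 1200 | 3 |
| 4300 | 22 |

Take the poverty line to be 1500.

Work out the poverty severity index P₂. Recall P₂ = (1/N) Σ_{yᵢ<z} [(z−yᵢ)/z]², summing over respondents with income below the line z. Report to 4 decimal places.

Below the line: 21×600, 17×1000, 2×1100, 3×1200 (q = 43 of N = 65).
Normalized shortfalls: (1500−600)/1500 = 0.6000 (×21); (1500−1000)/1500 = 0.3333 (×17); (1500−1100)/1500 = 0.2667 (×2); (1500−1200)/1500 = 0.2000 (×3).
Squared: 0.3600 (×21); 0.1111 (×17); 0.0711 (×2); 0.0400 (×3).
Sum = 9.711111; P₂ = 9.711111 / 65 = 0.1494.

0.1494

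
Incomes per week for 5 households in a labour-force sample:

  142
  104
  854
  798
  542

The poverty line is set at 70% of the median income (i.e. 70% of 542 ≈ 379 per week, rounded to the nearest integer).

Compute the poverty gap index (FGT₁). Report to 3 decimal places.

0.270

Poor units: 104, 142 (q = 2 of N = 5).
Relative gaps: (379−104)/379 = 0.7256; (379−142)/379 = 0.6253.
Σ = 1.350923. Dividing by the full population N = 5 gives P₁ = 0.270.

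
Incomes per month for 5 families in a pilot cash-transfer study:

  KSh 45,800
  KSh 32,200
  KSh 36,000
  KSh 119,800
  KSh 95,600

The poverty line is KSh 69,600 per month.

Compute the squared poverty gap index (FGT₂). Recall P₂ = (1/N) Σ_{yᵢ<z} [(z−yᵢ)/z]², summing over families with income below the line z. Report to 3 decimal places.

0.128

Below z: KSh 32,200, KSh 36,000, KSh 45,800 (q = 3 of N = 5).
Shortfall ratios: (69600−32200)/69600 = 0.5374; (69600−36000)/69600 = 0.4828; (69600−45800)/69600 = 0.3420.
Squared: 0.2888; 0.2331; 0.1169.
Sum = 0.638740; P₂ = 0.638740 / 5 = 0.128.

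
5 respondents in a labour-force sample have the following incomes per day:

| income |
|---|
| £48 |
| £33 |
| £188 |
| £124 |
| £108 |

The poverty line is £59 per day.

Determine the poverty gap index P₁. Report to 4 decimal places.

0.1254

Poor units: £33, £48 (q = 2 of N = 5).
Shortfall ratios: (59−33)/59 = 0.4407; (59−48)/59 = 0.1864.
Σ = 0.627119. Dividing by the full population N = 5 gives P₁ = 0.1254.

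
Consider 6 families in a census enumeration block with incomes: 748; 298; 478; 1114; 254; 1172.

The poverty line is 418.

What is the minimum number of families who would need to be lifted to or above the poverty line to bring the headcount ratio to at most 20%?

2 of the 6 families are poor, so H = 2/6 = 0.333.
A headcount ratio of at most 20% allows at most ⌊0.20 × 6⌋ = 1 poor families.
So at least 2 − 1 = 1 must be lifted.

1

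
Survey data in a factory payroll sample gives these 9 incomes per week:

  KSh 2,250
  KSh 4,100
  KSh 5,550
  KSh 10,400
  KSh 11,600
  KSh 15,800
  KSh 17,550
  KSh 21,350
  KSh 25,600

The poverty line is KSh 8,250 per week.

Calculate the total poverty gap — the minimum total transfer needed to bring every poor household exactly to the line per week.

KSh 12,850

Below the line: KSh 2,250, KSh 4,100, KSh 5,550 (q = 3 of N = 9).
Individual gaps: 8250−2250 = 6000; 8250−4100 = 4150; 8250−5550 = 2700.
Aggregate gap = KSh 12,850.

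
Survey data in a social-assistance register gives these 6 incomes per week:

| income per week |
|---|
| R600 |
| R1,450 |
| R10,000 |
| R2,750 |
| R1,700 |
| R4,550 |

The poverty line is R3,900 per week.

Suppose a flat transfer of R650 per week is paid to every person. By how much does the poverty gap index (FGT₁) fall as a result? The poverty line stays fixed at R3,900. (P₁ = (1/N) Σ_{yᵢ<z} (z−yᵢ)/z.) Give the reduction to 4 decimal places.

Before: below the line — R600, R1,450, R1,700, R2,750; poverty gap index (FGT₁) = 0.388889.
After the R650 transfer: below the line — R1,250, R2,100, R2,350, R3,400; poverty gap index (FGT₁) = 0.277778.
Reduction = 0.388889 − 0.277778 = 0.1111.

0.1111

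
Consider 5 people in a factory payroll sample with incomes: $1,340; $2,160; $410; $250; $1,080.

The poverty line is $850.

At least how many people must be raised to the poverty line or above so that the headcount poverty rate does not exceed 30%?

2 of the 5 people are poor, so H = 2/5 = 0.400.
A headcount ratio of at most 30% allows at most ⌊0.30 × 5⌋ = 1 poor people.
So at least 2 − 1 = 1 must be lifted.

1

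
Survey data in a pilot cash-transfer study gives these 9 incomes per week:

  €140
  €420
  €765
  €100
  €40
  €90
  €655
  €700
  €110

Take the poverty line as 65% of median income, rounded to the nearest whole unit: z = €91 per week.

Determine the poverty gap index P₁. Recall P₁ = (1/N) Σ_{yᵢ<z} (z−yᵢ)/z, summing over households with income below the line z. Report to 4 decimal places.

0.0635

Incomes under z: €40, €90 (q = 2 of N = 9).
Normalized shortfalls: (91−40)/91 = 0.5604; (91−90)/91 = 0.0110.
Σ = 0.571429. Dividing by the full population N = 9 gives P₁ = 0.0635.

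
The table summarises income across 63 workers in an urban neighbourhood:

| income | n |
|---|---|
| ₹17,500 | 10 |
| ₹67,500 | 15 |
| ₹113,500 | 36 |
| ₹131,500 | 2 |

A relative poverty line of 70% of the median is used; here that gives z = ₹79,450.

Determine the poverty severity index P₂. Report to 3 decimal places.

0.102

Poor units: 10×₹17,500, 15×₹67,500 (q = 25 of N = 63).
Gap ratios (z−y)/z: (79450−17500)/79450 = 0.7797 (×10); (79450−67500)/79450 = 0.1504 (×15).
Squared: 0.6080 (×10); 0.0226 (×15).
Sum = 6.419221; P₂ = 6.419221 / 63 = 0.102.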